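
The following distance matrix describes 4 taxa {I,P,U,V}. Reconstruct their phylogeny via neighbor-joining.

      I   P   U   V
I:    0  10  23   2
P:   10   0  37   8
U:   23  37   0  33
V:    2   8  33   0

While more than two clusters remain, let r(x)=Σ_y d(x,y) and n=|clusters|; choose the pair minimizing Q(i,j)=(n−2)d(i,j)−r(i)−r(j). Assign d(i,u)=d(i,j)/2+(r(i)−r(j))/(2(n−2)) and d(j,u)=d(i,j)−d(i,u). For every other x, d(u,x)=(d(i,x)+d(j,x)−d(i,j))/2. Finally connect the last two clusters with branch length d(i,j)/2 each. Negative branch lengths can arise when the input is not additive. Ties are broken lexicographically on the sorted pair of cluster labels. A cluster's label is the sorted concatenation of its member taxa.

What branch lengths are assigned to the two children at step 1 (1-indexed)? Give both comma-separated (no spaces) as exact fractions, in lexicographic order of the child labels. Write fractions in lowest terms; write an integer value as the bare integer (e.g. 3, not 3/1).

-3,26

step 1: merge (I,U) at d=23, Q=-82; branch lengths I→-3, U→26; new cluster IU
  updated: d(IU,P)=12, d(IU,V)=6
step 2: merge (IU,P) at d=12, Q=-26; branch lengths IU→5, P→7; new cluster IPU
  updated: d(IPU,V)=1
step 3: merge (IPU,V) at d=1; branch lengths IPU→1/2, V→1/2; new cluster IPUV
final tree: (((I:-3,U:26):5,P:7):1/2,V:1/2)
total length: 36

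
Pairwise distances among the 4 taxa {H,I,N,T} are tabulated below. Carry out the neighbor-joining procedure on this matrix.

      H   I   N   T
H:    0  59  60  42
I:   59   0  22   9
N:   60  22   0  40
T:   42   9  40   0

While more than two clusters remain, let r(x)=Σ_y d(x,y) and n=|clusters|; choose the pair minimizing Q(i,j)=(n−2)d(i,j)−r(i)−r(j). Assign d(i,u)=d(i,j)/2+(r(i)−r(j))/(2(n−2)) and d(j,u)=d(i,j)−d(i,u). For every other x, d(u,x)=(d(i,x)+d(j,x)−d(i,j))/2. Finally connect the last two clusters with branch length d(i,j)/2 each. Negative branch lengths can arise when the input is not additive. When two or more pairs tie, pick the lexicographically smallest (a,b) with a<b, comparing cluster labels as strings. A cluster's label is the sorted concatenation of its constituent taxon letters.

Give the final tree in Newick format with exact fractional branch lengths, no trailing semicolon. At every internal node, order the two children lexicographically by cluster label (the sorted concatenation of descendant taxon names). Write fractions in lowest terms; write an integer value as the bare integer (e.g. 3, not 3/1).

1. join H+T (d=42, Q=-168) ⇒ HT; edges |H|=77/2, |T|=7/2
  updated: d(HT,I)=13, d(HT,N)=29
2. join HT+I (d=13, Q=-64) ⇒ HIT; edges |HT|=10, |I|=3
  updated: d(HIT,N)=19
3. join HIT+N (d=19) ⇒ HINT; edges |HIT|=19/2, |N|=19/2
final tree: (((H:77/2,T:7/2):10,I:3):19/2,N:19/2)
total length: 74

(((H:77/2,T:7/2):10,I:3):19/2,N:19/2)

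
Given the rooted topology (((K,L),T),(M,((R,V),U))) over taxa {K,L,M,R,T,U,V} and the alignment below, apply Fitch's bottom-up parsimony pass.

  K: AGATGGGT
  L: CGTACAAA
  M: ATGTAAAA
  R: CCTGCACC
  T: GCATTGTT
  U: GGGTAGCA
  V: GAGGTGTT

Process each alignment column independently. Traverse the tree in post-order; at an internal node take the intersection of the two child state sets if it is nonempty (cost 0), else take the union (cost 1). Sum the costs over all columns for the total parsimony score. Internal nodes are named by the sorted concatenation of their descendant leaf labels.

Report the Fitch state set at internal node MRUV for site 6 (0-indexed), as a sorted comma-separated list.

[col 0] KL: children K:{A}, L:{C} ∪→ {A,C}; cost 1
[col 0] KLT: children KL:{A,C}, T:{G} ∪→ {A,C,G}; cost 1
[col 0] RV: children R:{C}, V:{G} ∪→ {C,G}; cost 1
[col 0] RUV: children RV:{C,G}, U:{G} ∩→ {G}; cost 0
[col 0] MRUV: children M:{A}, RUV:{G} ∪→ {A,G}; cost 1
[col 0] KLMRTUV: children KLT:{A,C,G}, MRUV:{A,G} ∩→ {A,G}; cost 0
[col 1] KL: children K:{G}, L:{G} ∩→ {G}; cost 0
[col 1] KLT: children KL:{G}, T:{C} ∪→ {C,G}; cost 1
[col 1] RV: children R:{C}, V:{A} ∪→ {A,C}; cost 1
[col 1] RUV: children RV:{A,C}, U:{G} ∪→ {A,C,G}; cost 1
[col 1] MRUV: children M:{T}, RUV:{A,C,G} ∪→ {A,C,G,T}; cost 1
[col 1] KLMRTUV: children KLT:{C,G}, MRUV:{A,C,G,T} ∩→ {C,G}; cost 0
[col 2] KL: children K:{A}, L:{T} ∪→ {A,T}; cost 1
[col 2] KLT: children KL:{A,T}, T:{A} ∩→ {A}; cost 0
[col 2] RV: children R:{T}, V:{G} ∪→ {G,T}; cost 1
[col 2] RUV: children RV:{G,T}, U:{G} ∩→ {G}; cost 0
[col 2] MRUV: children M:{G}, RUV:{G} ∩→ {G}; cost 0
[col 2] KLMRTUV: children KLT:{A}, MRUV:{G} ∪→ {A,G}; cost 1
[col 3] KL: children K:{T}, L:{A} ∪→ {A,T}; cost 1
[col 3] KLT: children KL:{A,T}, T:{T} ∩→ {T}; cost 0
[col 3] RV: children R:{G}, V:{G} ∩→ {G}; cost 0
[col 3] RUV: children RV:{G}, U:{T} ∪→ {G,T}; cost 1
[col 3] MRUV: children M:{T}, RUV:{G,T} ∩→ {T}; cost 0
[col 3] KLMRTUV: children KLT:{T}, MRUV:{T} ∩→ {T}; cost 0
[col 4] KL: children K:{G}, L:{C} ∪→ {C,G}; cost 1
[col 4] KLT: children KL:{C,G}, T:{T} ∪→ {C,G,T}; cost 1
[col 4] RV: children R:{C}, V:{T} ∪→ {C,T}; cost 1
[col 4] RUV: children RV:{C,T}, U:{A} ∪→ {A,C,T}; cost 1
[col 4] MRUV: children M:{A}, RUV:{A,C,T} ∩→ {A}; cost 0
[col 4] KLMRTUV: children KLT:{C,G,T}, MRUV:{A} ∪→ {A,C,G,T}; cost 1
[col 5] KL: children K:{G}, L:{A} ∪→ {A,G}; cost 1
[col 5] KLT: children KL:{A,G}, T:{G} ∩→ {G}; cost 0
[col 5] RV: children R:{A}, V:{G} ∪→ {A,G}; cost 1
[col 5] RUV: children RV:{A,G}, U:{G} ∩→ {G}; cost 0
[col 5] MRUV: children M:{A}, RUV:{G} ∪→ {A,G}; cost 1
[col 5] KLMRTUV: children KLT:{G}, MRUV:{A,G} ∩→ {G}; cost 0
[col 6] KL: children K:{G}, L:{A} ∪→ {A,G}; cost 1
[col 6] KLT: children KL:{A,G}, T:{T} ∪→ {A,G,T}; cost 1
[col 6] RV: children R:{C}, V:{T} ∪→ {C,T}; cost 1
[col 6] RUV: children RV:{C,T}, U:{C} ∩→ {C}; cost 0
[col 6] MRUV: children M:{A}, RUV:{C} ∪→ {A,C}; cost 1
[col 6] KLMRTUV: children KLT:{A,G,T}, MRUV:{A,C} ∩→ {A}; cost 0
[col 7] KL: children K:{T}, L:{A} ∪→ {A,T}; cost 1
[col 7] KLT: children KL:{A,T}, T:{T} ∩→ {T}; cost 0
[col 7] RV: children R:{C}, V:{T} ∪→ {C,T}; cost 1
[col 7] RUV: children RV:{C,T}, U:{A} ∪→ {A,C,T}; cost 1
[col 7] MRUV: children M:{A}, RUV:{A,C,T} ∩→ {A}; cost 0
[col 7] KLMRTUV: children KLT:{T}, MRUV:{A} ∪→ {A,T}; cost 1
per-site changes: [4, 4, 3, 2, 5, 3, 4, 4]; total = 29

A,C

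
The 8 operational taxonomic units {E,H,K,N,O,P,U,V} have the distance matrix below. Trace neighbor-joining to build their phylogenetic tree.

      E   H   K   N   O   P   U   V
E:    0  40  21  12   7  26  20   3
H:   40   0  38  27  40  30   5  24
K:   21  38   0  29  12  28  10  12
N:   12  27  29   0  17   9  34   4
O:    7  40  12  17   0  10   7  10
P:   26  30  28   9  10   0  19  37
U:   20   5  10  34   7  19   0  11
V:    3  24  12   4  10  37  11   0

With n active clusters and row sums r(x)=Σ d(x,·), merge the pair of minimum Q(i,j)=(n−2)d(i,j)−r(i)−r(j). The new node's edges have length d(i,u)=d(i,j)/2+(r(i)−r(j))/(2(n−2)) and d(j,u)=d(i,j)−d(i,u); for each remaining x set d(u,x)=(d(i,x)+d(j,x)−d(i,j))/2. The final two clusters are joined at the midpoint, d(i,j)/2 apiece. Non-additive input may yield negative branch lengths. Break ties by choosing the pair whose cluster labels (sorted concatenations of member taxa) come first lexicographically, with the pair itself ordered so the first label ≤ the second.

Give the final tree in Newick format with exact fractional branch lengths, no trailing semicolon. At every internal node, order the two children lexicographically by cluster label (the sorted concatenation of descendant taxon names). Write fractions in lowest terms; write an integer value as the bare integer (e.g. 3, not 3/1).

iteration 1: select H,U (d=5, Q=-280); attach at lengths (32/3, -17/3); label the merged cluster HU
  updated: d(E,HU)=55/2, d(HU,K)=43/2, d(HU,N)=28, d(HU,O)=21, d(HU,P)=22, d(HU,V)=15
iteration 2: select N,P (d=9, Q=-186); attach at lengths (6/5, 39/5); label the merged cluster NP
  updated: d(E,NP)=29/2, d(HU,NP)=41/2, d(K,NP)=24, d(NP,O)=9, d(NP,V)=16
iteration 3: select E,V (d=3, Q=-117); attach at lengths (29/8, -5/8); label the merged cluster EV
  updated: d(EV,HU)=79/4, d(EV,K)=15, d(EV,NP)=55/4, d(EV,O)=7
iteration 4: select HU,K (d=43/2, Q=-363/4); attach at lengths (299/24, 217/24); label the merged cluster HKU
  updated: d(EV,HKU)=53/8, d(HKU,NP)=23/2, d(HKU,O)=23/4
iteration 5: select EV,HKU (d=53/8, Q=-38); attach at lengths (67/16, 39/16); label the merged cluster EHKUV
  updated: d(EHKUV,NP)=149/16, d(EHKUV,O)=49/16
iteration 6: select EHKUV,NP (d=149/16, Q=-171/8); attach at lengths (27/16, 61/8); label the merged cluster EHKNPUV
  updated: d(EHKNPUV,O)=11/8
iteration 7: select EHKNPUV,O (d=11/8); attach at lengths (11/16, 11/16); label the merged cluster EHKNOPUV
final tree: ((((E:29/8,V:-5/8):67/16,((H:32/3,U:-17/3):299/24,K:217/24):39/16):27/16,(N:6/5,P:39/5):61/8):11/16,O:11/16)
total length: 893/16

((((E:29/8,V:-5/8):67/16,((H:32/3,U:-17/3):299/24,K:217/24):39/16):27/16,(N:6/5,P:39/5):61/8):11/16,O:11/16)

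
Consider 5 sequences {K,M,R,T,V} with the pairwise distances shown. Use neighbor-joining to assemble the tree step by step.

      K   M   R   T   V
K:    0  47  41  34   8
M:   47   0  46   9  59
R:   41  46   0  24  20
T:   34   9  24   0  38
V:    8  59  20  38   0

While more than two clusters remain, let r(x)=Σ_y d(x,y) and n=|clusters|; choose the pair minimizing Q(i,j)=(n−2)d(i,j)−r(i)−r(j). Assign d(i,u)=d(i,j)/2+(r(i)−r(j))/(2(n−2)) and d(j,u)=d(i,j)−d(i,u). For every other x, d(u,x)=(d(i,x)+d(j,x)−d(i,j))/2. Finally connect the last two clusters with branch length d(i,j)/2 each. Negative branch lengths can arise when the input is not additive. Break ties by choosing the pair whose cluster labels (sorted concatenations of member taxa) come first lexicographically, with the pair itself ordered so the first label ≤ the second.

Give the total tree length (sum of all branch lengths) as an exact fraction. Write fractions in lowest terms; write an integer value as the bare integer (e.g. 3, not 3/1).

127/2

iteration 1: select M,T (d=9, Q=-239); attach at lengths (83/6, -29/6); label the merged cluster MT
  updated: d(K,MT)=36, d(MT,R)=61/2, d(MT,V)=44
iteration 2: select K,V (d=8, Q=-141); attach at lengths (29/4, 3/4); label the merged cluster KV
  updated: d(KV,MT)=36, d(KV,R)=53/2
iteration 3: select KV,MT (d=36, Q=-93); attach at lengths (16, 20); label the merged cluster KMTV
  updated: d(KMTV,R)=21/2
iteration 4: select KMTV,R (d=21/2); attach at lengths (21/4, 21/4); label the merged cluster KMRTV
final tree: (((K:29/4,V:3/4):16,(M:83/6,T:-29/6):20):21/4,R:21/4)
total length: 127/2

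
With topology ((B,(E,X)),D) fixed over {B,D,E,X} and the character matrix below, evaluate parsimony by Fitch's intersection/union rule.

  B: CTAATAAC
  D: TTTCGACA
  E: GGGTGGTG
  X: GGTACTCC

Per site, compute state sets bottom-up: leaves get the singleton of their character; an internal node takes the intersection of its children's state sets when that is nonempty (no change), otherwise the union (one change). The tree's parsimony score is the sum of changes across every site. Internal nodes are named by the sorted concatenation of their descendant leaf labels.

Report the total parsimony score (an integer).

site 0, node EX: E={G} ∩ X={G} → {G} (+0)
site 0, node BEX: B={C} ∪ EX={G} → {C,G} (+1)
site 0, node BDEX: BEX={C,G} ∪ D={T} → {C,G,T} (+1)
site 1, node EX: E={G} ∩ X={G} → {G} (+0)
site 1, node BEX: B={T} ∪ EX={G} → {G,T} (+1)
site 1, node BDEX: BEX={G,T} ∩ D={T} → {T} (+0)
site 2, node EX: E={G} ∪ X={T} → {G,T} (+1)
site 2, node BEX: B={A} ∪ EX={G,T} → {A,G,T} (+1)
site 2, node BDEX: BEX={A,G,T} ∩ D={T} → {T} (+0)
site 3, node EX: E={T} ∪ X={A} → {A,T} (+1)
site 3, node BEX: B={A} ∩ EX={A,T} → {A} (+0)
site 3, node BDEX: BEX={A} ∪ D={C} → {A,C} (+1)
site 4, node EX: E={G} ∪ X={C} → {C,G} (+1)
site 4, node BEX: B={T} ∪ EX={C,G} → {C,G,T} (+1)
site 4, node BDEX: BEX={C,G,T} ∩ D={G} → {G} (+0)
site 5, node EX: E={G} ∪ X={T} → {G,T} (+1)
site 5, node BEX: B={A} ∪ EX={G,T} → {A,G,T} (+1)
site 5, node BDEX: BEX={A,G,T} ∩ D={A} → {A} (+0)
site 6, node EX: E={T} ∪ X={C} → {C,T} (+1)
site 6, node BEX: B={A} ∪ EX={C,T} → {A,C,T} (+1)
site 6, node BDEX: BEX={A,C,T} ∩ D={C} → {C} (+0)
site 7, node EX: E={G} ∪ X={C} → {C,G} (+1)
site 7, node BEX: B={C} ∩ EX={C,G} → {C} (+0)
site 7, node BDEX: BEX={C} ∪ D={A} → {A,C} (+1)
per-site changes: [2, 1, 2, 2, 2, 2, 2, 2]; total = 15

15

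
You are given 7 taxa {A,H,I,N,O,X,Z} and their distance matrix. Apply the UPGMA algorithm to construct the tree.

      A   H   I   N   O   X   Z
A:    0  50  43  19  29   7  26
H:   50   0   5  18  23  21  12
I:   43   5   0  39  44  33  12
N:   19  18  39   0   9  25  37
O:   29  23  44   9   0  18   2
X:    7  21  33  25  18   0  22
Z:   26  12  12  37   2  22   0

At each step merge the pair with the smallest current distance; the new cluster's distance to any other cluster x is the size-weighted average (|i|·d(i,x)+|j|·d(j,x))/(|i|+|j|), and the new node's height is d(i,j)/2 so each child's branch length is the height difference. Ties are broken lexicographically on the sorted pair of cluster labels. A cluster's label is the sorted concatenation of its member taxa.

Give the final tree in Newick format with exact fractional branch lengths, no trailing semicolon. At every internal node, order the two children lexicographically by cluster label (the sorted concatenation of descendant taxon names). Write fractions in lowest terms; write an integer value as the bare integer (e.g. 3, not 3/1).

step 1: merge (O,Z) at d=2; branch lengths O→1, Z→1; new cluster OZ
  updated: d(A,OZ)=55/2, d(H,OZ)=35/2, d(I,OZ)=28, d(N,OZ)=23, d(OZ,X)=20
step 2: merge (H,I) at d=5; branch lengths H→5/2, I→5/2; new cluster HI
  updated: d(A,HI)=93/2, d(HI,N)=57/2, d(HI,OZ)=91/4, d(HI,X)=27
step 3: merge (A,X) at d=7; branch lengths A→7/2, X→7/2; new cluster AX
  updated: d(AX,HI)=147/4, d(AX,N)=22, d(AX,OZ)=95/4
step 4: merge (AX,N) at d=22; branch lengths AX→15/2, N→11; new cluster ANX
  updated: d(ANX,HI)=34, d(ANX,OZ)=47/2
step 5: merge (HI,OZ) at d=91/4; branch lengths HI→71/8, OZ→83/8; new cluster HIOZ
  updated: d(ANX,HIOZ)=115/4
step 6: merge (ANX,HIOZ) at d=115/4; branch lengths ANX→27/8, HIOZ→3; new cluster AHINOXZ
final tree: (((A:7/2,X:7/2):15/2,N:11):27/8,((H:5/2,I:5/2):71/8,(O:1,Z:1):83/8):3)
total length: 465/8

(((A:7/2,X:7/2):15/2,N:11):27/8,((H:5/2,I:5/2):71/8,(O:1,Z:1):83/8):3)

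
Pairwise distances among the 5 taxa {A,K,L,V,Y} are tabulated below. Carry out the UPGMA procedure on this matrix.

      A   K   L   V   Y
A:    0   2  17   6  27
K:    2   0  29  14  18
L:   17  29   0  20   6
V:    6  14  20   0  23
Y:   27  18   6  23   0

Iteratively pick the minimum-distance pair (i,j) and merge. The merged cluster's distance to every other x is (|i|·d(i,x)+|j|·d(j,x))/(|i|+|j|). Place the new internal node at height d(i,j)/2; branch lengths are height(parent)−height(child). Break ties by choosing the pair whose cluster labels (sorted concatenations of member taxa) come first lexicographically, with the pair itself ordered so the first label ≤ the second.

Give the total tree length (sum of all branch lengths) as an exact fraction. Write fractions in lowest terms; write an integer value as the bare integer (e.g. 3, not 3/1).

step 1: merge (A,K) at d=2; branch lengths A→1, K→1; new cluster AK
  updated: d(AK,L)=23, d(AK,V)=10, d(AK,Y)=45/2
step 2: merge (L,Y) at d=6; branch lengths L→3, Y→3; new cluster LY
  updated: d(AK,LY)=91/4, d(LY,V)=43/2
step 3: merge (AK,V) at d=10; branch lengths AK→4, V→5; new cluster AKV
  updated: d(AKV,LY)=67/3
step 4: merge (AKV,LY) at d=67/3; branch lengths AKV→37/6, LY→49/6; new cluster AKLVY
final tree: (((A:1,K:1):4,V:5):37/6,(L:3,Y:3):49/6)
total length: 94/3

94/3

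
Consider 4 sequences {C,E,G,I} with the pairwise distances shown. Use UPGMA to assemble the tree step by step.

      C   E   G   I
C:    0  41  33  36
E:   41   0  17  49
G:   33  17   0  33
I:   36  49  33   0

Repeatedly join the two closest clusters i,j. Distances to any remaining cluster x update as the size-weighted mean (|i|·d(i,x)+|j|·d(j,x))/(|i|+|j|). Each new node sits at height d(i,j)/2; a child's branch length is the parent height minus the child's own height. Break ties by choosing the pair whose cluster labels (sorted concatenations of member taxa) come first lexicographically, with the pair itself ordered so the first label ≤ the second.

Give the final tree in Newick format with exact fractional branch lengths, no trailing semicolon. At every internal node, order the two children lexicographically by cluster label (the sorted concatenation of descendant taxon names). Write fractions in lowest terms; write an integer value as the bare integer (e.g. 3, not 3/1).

1. join E+G (d=17) ⇒ EG; edges |E|=17/2, |G|=17/2
  updated: d(C,EG)=37, d(EG,I)=41
2. join C+I (d=36) ⇒ CI; edges |C|=18, |I|=18
  updated: d(CI,EG)=39
3. join CI+EG (d=39) ⇒ CEGI; edges |CI|=3/2, |EG|=11
final tree: ((C:18,I:18):3/2,(E:17/2,G:17/2):11)
total length: 131/2

((C:18,I:18):3/2,(E:17/2,G:17/2):11)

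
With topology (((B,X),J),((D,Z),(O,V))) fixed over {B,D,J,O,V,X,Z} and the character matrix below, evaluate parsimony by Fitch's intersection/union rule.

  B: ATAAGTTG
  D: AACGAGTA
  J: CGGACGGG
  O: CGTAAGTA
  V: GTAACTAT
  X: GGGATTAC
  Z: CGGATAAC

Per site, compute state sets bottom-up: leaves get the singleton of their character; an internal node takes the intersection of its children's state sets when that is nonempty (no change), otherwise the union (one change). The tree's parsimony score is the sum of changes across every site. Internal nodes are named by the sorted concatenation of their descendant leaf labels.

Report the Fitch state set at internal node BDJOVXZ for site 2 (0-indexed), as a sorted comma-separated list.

G

BX@0: {A} ∪ {G} = {A,G} (union, +1)
BJX@0: {A,G} ∪ {C} = {A,C,G} (union, +1)
DZ@0: {A} ∪ {C} = {A,C} (union, +1)
OV@0: {C} ∪ {G} = {C,G} (union, +1)
DOVZ@0: {A,C} ∩ {C,G} = {C} (intersection, +0)
BDJOVXZ@0: {A,C,G} ∩ {C} = {C} (intersection, +0)
BX@1: {T} ∪ {G} = {G,T} (union, +1)
BJX@1: {G,T} ∩ {G} = {G} (intersection, +0)
DZ@1: {A} ∪ {G} = {A,G} (union, +1)
OV@1: {G} ∪ {T} = {G,T} (union, +1)
DOVZ@1: {A,G} ∩ {G,T} = {G} (intersection, +0)
BDJOVXZ@1: {G} ∩ {G} = {G} (intersection, +0)
BX@2: {A} ∪ {G} = {A,G} (union, +1)
BJX@2: {A,G} ∩ {G} = {G} (intersection, +0)
DZ@2: {C} ∪ {G} = {C,G} (union, +1)
OV@2: {T} ∪ {A} = {A,T} (union, +1)
DOVZ@2: {C,G} ∪ {A,T} = {A,C,G,T} (union, +1)
BDJOVXZ@2: {G} ∩ {A,C,G,T} = {G} (intersection, +0)
BX@3: {A} ∩ {A} = {A} (intersection, +0)
BJX@3: {A} ∩ {A} = {A} (intersection, +0)
DZ@3: {G} ∪ {A} = {A,G} (union, +1)
OV@3: {A} ∩ {A} = {A} (intersection, +0)
DOVZ@3: {A,G} ∩ {A} = {A} (intersection, +0)
BDJOVXZ@3: {A} ∩ {A} = {A} (intersection, +0)
BX@4: {G} ∪ {T} = {G,T} (union, +1)
BJX@4: {G,T} ∪ {C} = {C,G,T} (union, +1)
DZ@4: {A} ∪ {T} = {A,T} (union, +1)
OV@4: {A} ∪ {C} = {A,C} (union, +1)
DOVZ@4: {A,T} ∩ {A,C} = {A} (intersection, +0)
BDJOVXZ@4: {C,G,T} ∪ {A} = {A,C,G,T} (union, +1)
BX@5: {T} ∩ {T} = {T} (intersection, +0)
BJX@5: {T} ∪ {G} = {G,T} (union, +1)
DZ@5: {G} ∪ {A} = {A,G} (union, +1)
OV@5: {G} ∪ {T} = {G,T} (union, +1)
DOVZ@5: {A,G} ∩ {G,T} = {G} (intersection, +0)
BDJOVXZ@5: {G,T} ∩ {G} = {G} (intersection, +0)
BX@6: {T} ∪ {A} = {A,T} (union, +1)
BJX@6: {A,T} ∪ {G} = {A,G,T} (union, +1)
DZ@6: {T} ∪ {A} = {A,T} (union, +1)
OV@6: {T} ∪ {A} = {A,T} (union, +1)
DOVZ@6: {A,T} ∩ {A,T} = {A,T} (intersection, +0)
BDJOVXZ@6: {A,G,T} ∩ {A,T} = {A,T} (intersection, +0)
BX@7: {G} ∪ {C} = {C,G} (union, +1)
BJX@7: {C,G} ∩ {G} = {G} (intersection, +0)
DZ@7: {A} ∪ {C} = {A,C} (union, +1)
OV@7: {A} ∪ {T} = {A,T} (union, +1)
DOVZ@7: {A,C} ∩ {A,T} = {A} (intersection, +0)
BDJOVXZ@7: {G} ∪ {A} = {A,G} (union, +1)
per-site changes: [4, 3, 4, 1, 5, 3, 4, 4]; total = 28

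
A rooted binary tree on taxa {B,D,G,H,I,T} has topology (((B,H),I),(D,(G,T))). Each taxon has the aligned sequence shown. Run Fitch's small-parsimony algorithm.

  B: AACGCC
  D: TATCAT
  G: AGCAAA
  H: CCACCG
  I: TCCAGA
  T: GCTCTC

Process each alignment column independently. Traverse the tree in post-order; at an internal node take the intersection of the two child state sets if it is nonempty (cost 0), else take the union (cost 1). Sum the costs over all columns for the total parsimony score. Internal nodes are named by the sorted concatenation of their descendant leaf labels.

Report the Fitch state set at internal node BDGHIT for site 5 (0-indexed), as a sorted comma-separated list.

A,C

[col 0] BH: children B:{A}, H:{C} ∪→ {A,C}; cost 1
[col 0] BHI: children BH:{A,C}, I:{T} ∪→ {A,C,T}; cost 1
[col 0] GT: children G:{A}, T:{G} ∪→ {A,G}; cost 1
[col 0] DGT: children D:{T}, GT:{A,G} ∪→ {A,G,T}; cost 1
[col 0] BDGHIT: children BHI:{A,C,T}, DGT:{A,G,T} ∩→ {A,T}; cost 0
[col 1] BH: children B:{A}, H:{C} ∪→ {A,C}; cost 1
[col 1] BHI: children BH:{A,C}, I:{C} ∩→ {C}; cost 0
[col 1] GT: children G:{G}, T:{C} ∪→ {C,G}; cost 1
[col 1] DGT: children D:{A}, GT:{C,G} ∪→ {A,C,G}; cost 1
[col 1] BDGHIT: children BHI:{C}, DGT:{A,C,G} ∩→ {C}; cost 0
[col 2] BH: children B:{C}, H:{A} ∪→ {A,C}; cost 1
[col 2] BHI: children BH:{A,C}, I:{C} ∩→ {C}; cost 0
[col 2] GT: children G:{C}, T:{T} ∪→ {C,T}; cost 1
[col 2] DGT: children D:{T}, GT:{C,T} ∩→ {T}; cost 0
[col 2] BDGHIT: children BHI:{C}, DGT:{T} ∪→ {C,T}; cost 1
[col 3] BH: children B:{G}, H:{C} ∪→ {C,G}; cost 1
[col 3] BHI: children BH:{C,G}, I:{A} ∪→ {A,C,G}; cost 1
[col 3] GT: children G:{A}, T:{C} ∪→ {A,C}; cost 1
[col 3] DGT: children D:{C}, GT:{A,C} ∩→ {C}; cost 0
[col 3] BDGHIT: children BHI:{A,C,G}, DGT:{C} ∩→ {C}; cost 0
[col 4] BH: children B:{C}, H:{C} ∩→ {C}; cost 0
[col 4] BHI: children BH:{C}, I:{G} ∪→ {C,G}; cost 1
[col 4] GT: children G:{A}, T:{T} ∪→ {A,T}; cost 1
[col 4] DGT: children D:{A}, GT:{A,T} ∩→ {A}; cost 0
[col 4] BDGHIT: children BHI:{C,G}, DGT:{A} ∪→ {A,C,G}; cost 1
[col 5] BH: children B:{C}, H:{G} ∪→ {C,G}; cost 1
[col 5] BHI: children BH:{C,G}, I:{A} ∪→ {A,C,G}; cost 1
[col 5] GT: children G:{A}, T:{C} ∪→ {A,C}; cost 1
[col 5] DGT: children D:{T}, GT:{A,C} ∪→ {A,C,T}; cost 1
[col 5] BDGHIT: children BHI:{A,C,G}, DGT:{A,C,T} ∩→ {A,C}; cost 0
per-site changes: [4, 3, 3, 3, 3, 4]; total = 20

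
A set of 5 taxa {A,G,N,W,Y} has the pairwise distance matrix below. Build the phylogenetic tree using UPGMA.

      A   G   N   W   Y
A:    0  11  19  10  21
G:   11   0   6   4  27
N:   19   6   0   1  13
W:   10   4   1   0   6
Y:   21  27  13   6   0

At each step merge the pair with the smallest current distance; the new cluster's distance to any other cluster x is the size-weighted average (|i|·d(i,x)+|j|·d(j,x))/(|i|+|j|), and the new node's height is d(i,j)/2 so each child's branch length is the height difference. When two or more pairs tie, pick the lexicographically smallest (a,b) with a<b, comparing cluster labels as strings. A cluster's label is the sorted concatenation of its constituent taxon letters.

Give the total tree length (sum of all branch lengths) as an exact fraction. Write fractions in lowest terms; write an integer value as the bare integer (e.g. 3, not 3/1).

317/12

iteration 1: select N,W (d=1); attach at lengths (1/2, 1/2); label the merged cluster NW
  updated: d(A,NW)=29/2, d(G,NW)=5, d(NW,Y)=19/2
iteration 2: select G,NW (d=5); attach at lengths (5/2, 2); label the merged cluster GNW
  updated: d(A,GNW)=40/3, d(GNW,Y)=46/3
iteration 3: select A,GNW (d=40/3); attach at lengths (20/3, 25/6); label the merged cluster AGNW
  updated: d(AGNW,Y)=67/4
iteration 4: select AGNW,Y (d=67/4); attach at lengths (41/24, 67/8); label the merged cluster AGNWY
final tree: ((A:20/3,(G:5/2,(N:1/2,W:1/2):2):25/6):41/24,Y:67/8)
total length: 317/12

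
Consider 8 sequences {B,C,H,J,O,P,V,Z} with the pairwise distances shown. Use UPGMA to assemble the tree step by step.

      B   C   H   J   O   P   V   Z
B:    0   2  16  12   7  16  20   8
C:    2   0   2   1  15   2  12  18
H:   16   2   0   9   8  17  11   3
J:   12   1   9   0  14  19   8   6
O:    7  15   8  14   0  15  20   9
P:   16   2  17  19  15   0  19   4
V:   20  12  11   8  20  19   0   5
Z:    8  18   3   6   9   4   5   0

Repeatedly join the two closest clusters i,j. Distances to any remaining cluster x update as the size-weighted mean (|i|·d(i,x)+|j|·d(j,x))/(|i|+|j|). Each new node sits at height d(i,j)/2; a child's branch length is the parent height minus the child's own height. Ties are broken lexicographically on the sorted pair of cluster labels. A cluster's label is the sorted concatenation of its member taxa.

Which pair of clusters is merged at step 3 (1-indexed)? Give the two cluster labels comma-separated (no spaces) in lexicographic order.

B,CJ

iteration 1: select C,J (d=1); attach at lengths (1/2, 1/2); label the merged cluster CJ
  updated: d(B,CJ)=7, d(CJ,H)=11/2, d(CJ,O)=29/2, d(CJ,P)=21/2, d(CJ,V)=10, d(CJ,Z)=12
iteration 2: select H,Z (d=3); attach at lengths (3/2, 3/2); label the merged cluster HZ
  updated: d(B,HZ)=12, d(CJ,HZ)=35/4, d(HZ,O)=17/2, d(HZ,P)=21/2, d(HZ,V)=8
iteration 3: select B,CJ (d=7); attach at lengths (7/2, 3); label the merged cluster BCJ
  updated: d(BCJ,HZ)=59/6, d(BCJ,O)=12, d(BCJ,P)=37/3, d(BCJ,V)=40/3
iteration 4: select HZ,V (d=8); attach at lengths (5/2, 4); label the merged cluster HVZ
  updated: d(BCJ,HVZ)=11, d(HVZ,O)=37/3, d(HVZ,P)=40/3
iteration 5: select BCJ,HVZ (d=11); attach at lengths (2, 3/2); label the merged cluster BCHJVZ
  updated: d(BCHJVZ,O)=73/6, d(BCHJVZ,P)=77/6
iteration 6: select BCHJVZ,O (d=73/6); attach at lengths (7/12, 73/12); label the merged cluster BCHJOVZ
  updated: d(BCHJOVZ,P)=92/7
iteration 7: select BCHJOVZ,P (d=92/7); attach at lengths (41/84, 46/7); label the merged cluster BCHJOPVZ
final tree: ((((B:7/2,(C:1/2,J:1/2):3):2,((H:3/2,Z:3/2):5/2,V:4):3/2):7/12,O:73/12):41/84,P:46/7)
total length: 2875/84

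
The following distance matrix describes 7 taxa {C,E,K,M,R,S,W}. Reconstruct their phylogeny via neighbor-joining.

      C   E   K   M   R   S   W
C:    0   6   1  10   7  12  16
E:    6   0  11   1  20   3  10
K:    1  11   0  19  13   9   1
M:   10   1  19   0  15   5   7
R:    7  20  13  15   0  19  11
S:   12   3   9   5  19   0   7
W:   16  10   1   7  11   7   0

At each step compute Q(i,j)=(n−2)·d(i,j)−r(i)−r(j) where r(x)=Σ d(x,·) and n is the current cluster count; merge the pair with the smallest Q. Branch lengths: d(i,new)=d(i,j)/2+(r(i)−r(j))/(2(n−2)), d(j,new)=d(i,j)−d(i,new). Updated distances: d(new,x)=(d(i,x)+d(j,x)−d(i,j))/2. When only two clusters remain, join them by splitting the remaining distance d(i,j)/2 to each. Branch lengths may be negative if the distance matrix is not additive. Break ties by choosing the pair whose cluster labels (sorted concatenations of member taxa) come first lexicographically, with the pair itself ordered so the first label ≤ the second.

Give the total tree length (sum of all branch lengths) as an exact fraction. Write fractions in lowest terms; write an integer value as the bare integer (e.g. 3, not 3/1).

step 1: merge (E,M) at d=1, Q=-103; branch lengths E→-1/10, M→11/10; new cluster EM
  updated: d(C,EM)=15/2, d(EM,K)=29/2, d(EM,R)=17, d(EM,S)=7/2, d(EM,W)=8
step 2: merge (EM,S) at d=7/2, Q=-87; branch lengths EM→7/4, S→7/4; new cluster EMS
  updated: d(C,EMS)=8, d(EMS,K)=10, d(EMS,R)=65/4, d(EMS,W)=23/4
step 3: merge (C,R) at d=7, Q=-233/4; branch lengths C→23/24, R→145/24; new cluster CR
  updated: d(CR,EMS)=69/8, d(CR,K)=7/2, d(CR,W)=10
step 4: merge (CR,K) at d=7/2, Q=-237/8; branch lengths CR→117/32, K→-5/32; new cluster CKR
  updated: d(CKR,EMS)=121/16, d(CKR,W)=15/4
step 5: merge (CKR,EMS) at d=121/16, Q=-273/16; branch lengths CKR→89/32, EMS→153/32; new cluster CEKMRS
  updated: d(CEKMRS,W)=31/32
step 6: merge (CEKMRS,W) at d=31/32; branch lengths CEKMRS→31/64, W→31/64; new cluster CEKMRSW
final tree: ((((C:23/24,R:145/24):117/32,K:-5/32):89/32,((E:-1/10,M:11/10):7/4,S:7/4):153/32):31/64,W:31/64)
total length: 753/32

753/32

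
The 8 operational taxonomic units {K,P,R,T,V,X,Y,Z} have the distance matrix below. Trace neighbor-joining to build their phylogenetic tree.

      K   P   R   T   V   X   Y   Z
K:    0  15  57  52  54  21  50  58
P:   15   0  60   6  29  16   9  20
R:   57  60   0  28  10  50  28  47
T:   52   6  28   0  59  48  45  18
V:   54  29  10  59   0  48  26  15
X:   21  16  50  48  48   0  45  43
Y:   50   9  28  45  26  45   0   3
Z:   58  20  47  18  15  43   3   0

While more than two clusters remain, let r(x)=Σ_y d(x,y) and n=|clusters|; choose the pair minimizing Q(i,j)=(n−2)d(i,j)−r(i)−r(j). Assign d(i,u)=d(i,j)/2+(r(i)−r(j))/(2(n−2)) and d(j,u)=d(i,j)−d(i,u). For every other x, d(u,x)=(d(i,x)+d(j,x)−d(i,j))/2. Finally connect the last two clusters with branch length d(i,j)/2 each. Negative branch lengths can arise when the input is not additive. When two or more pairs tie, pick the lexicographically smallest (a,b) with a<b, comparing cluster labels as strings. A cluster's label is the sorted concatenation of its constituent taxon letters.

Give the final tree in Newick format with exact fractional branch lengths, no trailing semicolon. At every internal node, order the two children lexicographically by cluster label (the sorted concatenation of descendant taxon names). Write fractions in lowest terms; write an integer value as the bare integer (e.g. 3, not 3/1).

step 1: merge (R,V) at d=10, Q=-461; branch lengths R→33/4, V→7/4; new cluster RV
  updated: d(K,RV)=101/2, d(P,RV)=79/2, d(RV,T)=77/2, d(RV,X)=44, d(RV,Y)=22, d(RV,Z)=26
step 2: merge (K,X) at d=21, Q=-717/2; branch lengths K→269/20, X→151/20; new cluster KX
  updated: d(KX,P)=5, d(KX,RV)=147/4, d(KX,T)=79/2, d(KX,Y)=37, d(KX,Z)=40
step 3: merge (KX,P) at d=5, Q=-871/4; branch lengths KX→395/32, P→-235/32; new cluster KPX
  updated: d(KPX,RV)=285/8, d(KPX,T)=81/4, d(KPX,Y)=41/2, d(KPX,Z)=55/2
step 4: merge (KPX,T) at d=81/4, Q=-1319/8; branch lengths KPX→343/48, T→629/48; new cluster KPTX
  updated: d(KPTX,RV)=431/16, d(KPTX,Y)=181/8, d(KPTX,Z)=101/8
step 5: merge (KPTX,RV) at d=431/16, Q=-333/4; branch lengths KPTX→329/32, RV→533/32; new cluster KPRTVX
  updated: d(KPRTVX,Y)=283/32, d(KPRTVX,Z)=187/32
step 6: merge (KPRTVX,Y) at d=283/32, Q=-283/16; branch lengths KPRTVX→187/32, Y→3; new cluster KPRTVXY
  updated: d(KPRTVXY,Z)=0
step 7: merge (KPRTVXY,Z) at d=0; branch lengths KPRTVXY→0, Z→0; new cluster KPRTVXYZ
final tree: ((((((K:269/20,X:151/20):395/32,P:-235/32):343/48,T:629/48):329/32,(R:33/4,V:7/4):533/32):187/32,Y:3):0,Z:0)
total length: 2945/32

((((((K:269/20,X:151/20):395/32,P:-235/32):343/48,T:629/48):329/32,(R:33/4,V:7/4):533/32):187/32,Y:3):0,Z:0)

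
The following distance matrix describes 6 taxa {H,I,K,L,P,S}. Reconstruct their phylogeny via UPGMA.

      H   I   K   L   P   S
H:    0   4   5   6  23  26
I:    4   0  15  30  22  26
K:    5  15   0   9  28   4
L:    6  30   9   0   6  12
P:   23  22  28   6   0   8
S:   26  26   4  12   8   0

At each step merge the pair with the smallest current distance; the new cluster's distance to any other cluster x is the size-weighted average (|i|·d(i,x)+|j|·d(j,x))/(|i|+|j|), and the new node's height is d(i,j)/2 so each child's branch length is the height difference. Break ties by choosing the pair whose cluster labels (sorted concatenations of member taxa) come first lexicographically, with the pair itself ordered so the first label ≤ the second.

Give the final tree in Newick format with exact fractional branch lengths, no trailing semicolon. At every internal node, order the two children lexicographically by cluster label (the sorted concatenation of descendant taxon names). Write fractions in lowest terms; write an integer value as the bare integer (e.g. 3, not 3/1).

((H:2,I:2):121/16,((K:2,S:2):41/8,(L:3,P:3):33/8):39/16)

iteration 1: select H,I (d=4); attach at lengths (2, 2); label the merged cluster HI
  updated: d(HI,K)=10, d(HI,L)=18, d(HI,P)=45/2, d(HI,S)=26
iteration 2: select K,S (d=4); attach at lengths (2, 2); label the merged cluster KS
  updated: d(HI,KS)=18, d(KS,L)=21/2, d(KS,P)=18
iteration 3: select L,P (d=6); attach at lengths (3, 3); label the merged cluster LP
  updated: d(HI,LP)=81/4, d(KS,LP)=57/4
iteration 4: select KS,LP (d=57/4); attach at lengths (41/8, 33/8); label the merged cluster KLPS
  updated: d(HI,KLPS)=153/8
iteration 5: select HI,KLPS (d=153/8); attach at lengths (121/16, 39/16); label the merged cluster HIKLPS
final tree: ((H:2,I:2):121/16,((K:2,S:2):41/8,(L:3,P:3):33/8):39/16)
total length: 133/4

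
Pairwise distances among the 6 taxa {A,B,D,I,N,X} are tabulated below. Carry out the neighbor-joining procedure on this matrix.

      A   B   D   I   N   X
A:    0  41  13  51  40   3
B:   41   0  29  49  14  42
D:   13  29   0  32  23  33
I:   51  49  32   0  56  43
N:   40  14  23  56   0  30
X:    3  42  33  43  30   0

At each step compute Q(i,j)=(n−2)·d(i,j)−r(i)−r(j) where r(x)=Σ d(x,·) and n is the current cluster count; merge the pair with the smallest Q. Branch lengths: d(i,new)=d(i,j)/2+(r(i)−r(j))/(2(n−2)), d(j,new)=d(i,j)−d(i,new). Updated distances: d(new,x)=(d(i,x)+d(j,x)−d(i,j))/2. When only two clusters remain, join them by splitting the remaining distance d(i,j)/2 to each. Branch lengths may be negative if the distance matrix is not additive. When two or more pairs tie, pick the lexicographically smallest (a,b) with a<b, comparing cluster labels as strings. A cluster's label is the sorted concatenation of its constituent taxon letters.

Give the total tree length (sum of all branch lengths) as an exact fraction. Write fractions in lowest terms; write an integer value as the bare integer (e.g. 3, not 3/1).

323/4

1. join A+X (d=3, Q=-287) ⇒ AX; edges |A|=9/8, |X|=15/8
  updated: d(AX,B)=40, d(AX,D)=43/2, d(AX,I)=91/2, d(AX,N)=67/2
2. join B+N (d=14, Q=-433/2) ⇒ BN; edges |B|=95/12, |N|=73/12
  updated: d(AX,BN)=119/4, d(BN,D)=19, d(BN,I)=91/2
3. join AX+BN (d=119/4, Q=-263/2) ⇒ ABNX; edges |AX|=31/2, |BN|=57/4
  updated: d(ABNX,D)=43/8, d(ABNX,I)=245/8
4. join ABNX+D (d=43/8, Q=-68) ⇒ ABDNX; edges |ABNX|=2, |D|=27/8
  updated: d(ABDNX,I)=229/8
5. join ABDNX+I (d=229/8) ⇒ ABDINX; edges |ABDNX|=229/16, |I|=229/16
final tree: ((((A:9/8,X:15/8):31/2,(B:95/12,N:73/12):57/4):2,D:27/8):229/16,I:229/16)
total length: 323/4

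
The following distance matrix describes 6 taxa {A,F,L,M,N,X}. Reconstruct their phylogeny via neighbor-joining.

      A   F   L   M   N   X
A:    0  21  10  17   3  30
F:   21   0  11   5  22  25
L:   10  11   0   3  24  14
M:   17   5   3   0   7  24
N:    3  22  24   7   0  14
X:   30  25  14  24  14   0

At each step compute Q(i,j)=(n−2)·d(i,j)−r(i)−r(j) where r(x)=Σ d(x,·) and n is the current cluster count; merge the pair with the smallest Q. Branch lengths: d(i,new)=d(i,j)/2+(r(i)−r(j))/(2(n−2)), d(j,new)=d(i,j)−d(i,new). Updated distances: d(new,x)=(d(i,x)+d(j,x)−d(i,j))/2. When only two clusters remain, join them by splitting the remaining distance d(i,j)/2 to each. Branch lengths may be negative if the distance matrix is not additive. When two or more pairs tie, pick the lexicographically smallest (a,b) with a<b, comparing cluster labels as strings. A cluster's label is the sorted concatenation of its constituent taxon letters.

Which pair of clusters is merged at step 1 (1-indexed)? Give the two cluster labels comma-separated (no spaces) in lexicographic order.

step 1: merge (A,N) at d=3, Q=-139; branch lengths A→23/8, N→1/8; new cluster AN
  updated: d(AN,F)=20, d(AN,L)=31/2, d(AN,M)=21/2, d(AN,X)=41/2
step 2: merge (AN,X) at d=41/2, Q=-177/2; branch lengths AN→89/12, X→157/12; new cluster ANX
  updated: d(ANX,F)=49/4, d(ANX,L)=9/2, d(ANX,M)=7
step 3: merge (ANX,L) at d=9/2, Q=-133/4; branch lengths ANX→57/16, L→15/16; new cluster ALNX
  updated: d(ALNX,F)=75/8, d(ALNX,M)=11/4
step 4: merge (ALNX,F) at d=75/8, Q=-137/8; branch lengths ALNX→57/16, F→93/16; new cluster AFLNX
  updated: d(AFLNX,M)=-13/16
step 5: merge (AFLNX,M) at d=-13/16; branch lengths AFLNX→-13/32, M→-13/32; new cluster AFLMNX
final tree: (((((A:23/8,N:1/8):89/12,X:157/12):57/16,L:15/16):57/16,F:93/16):-13/32,M:-13/32)
total length: 585/16

A,N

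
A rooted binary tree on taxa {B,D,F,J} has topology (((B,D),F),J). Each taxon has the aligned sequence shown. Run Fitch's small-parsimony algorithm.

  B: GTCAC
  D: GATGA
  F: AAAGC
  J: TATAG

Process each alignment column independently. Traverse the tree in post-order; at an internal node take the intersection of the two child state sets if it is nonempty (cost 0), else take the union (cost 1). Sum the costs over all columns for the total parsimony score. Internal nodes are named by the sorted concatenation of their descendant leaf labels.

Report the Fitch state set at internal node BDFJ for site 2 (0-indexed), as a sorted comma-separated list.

BD@0: {G} ∩ {G} = {G} (intersection, +0)
BDF@0: {G} ∪ {A} = {A,G} (union, +1)
BDFJ@0: {A,G} ∪ {T} = {A,G,T} (union, +1)
BD@1: {T} ∪ {A} = {A,T} (union, +1)
BDF@1: {A,T} ∩ {A} = {A} (intersection, +0)
BDFJ@1: {A} ∩ {A} = {A} (intersection, +0)
BD@2: {C} ∪ {T} = {C,T} (union, +1)
BDF@2: {C,T} ∪ {A} = {A,C,T} (union, +1)
BDFJ@2: {A,C,T} ∩ {T} = {T} (intersection, +0)
BD@3: {A} ∪ {G} = {A,G} (union, +1)
BDF@3: {A,G} ∩ {G} = {G} (intersection, +0)
BDFJ@3: {G} ∪ {A} = {A,G} (union, +1)
BD@4: {C} ∪ {A} = {A,C} (union, +1)
BDF@4: {A,C} ∩ {C} = {C} (intersection, +0)
BDFJ@4: {C} ∪ {G} = {C,G} (union, +1)
per-site changes: [2, 1, 2, 2, 2]; total = 9

T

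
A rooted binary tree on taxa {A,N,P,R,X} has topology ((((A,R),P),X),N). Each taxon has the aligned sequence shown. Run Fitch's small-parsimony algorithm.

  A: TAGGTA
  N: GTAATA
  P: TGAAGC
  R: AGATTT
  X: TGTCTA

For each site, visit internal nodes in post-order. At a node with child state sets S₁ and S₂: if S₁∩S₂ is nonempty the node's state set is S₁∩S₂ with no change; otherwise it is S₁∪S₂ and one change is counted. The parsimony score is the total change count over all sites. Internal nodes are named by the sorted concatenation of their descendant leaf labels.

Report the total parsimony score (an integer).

12

[col 0] AR: children A:{T}, R:{A} ∪→ {A,T}; cost 1
[col 0] APR: children AR:{A,T}, P:{T} ∩→ {T}; cost 0
[col 0] APRX: children APR:{T}, X:{T} ∩→ {T}; cost 0
[col 0] ANPRX: children APRX:{T}, N:{G} ∪→ {G,T}; cost 1
[col 1] AR: children A:{A}, R:{G} ∪→ {A,G}; cost 1
[col 1] APR: children AR:{A,G}, P:{G} ∩→ {G}; cost 0
[col 1] APRX: children APR:{G}, X:{G} ∩→ {G}; cost 0
[col 1] ANPRX: children APRX:{G}, N:{T} ∪→ {G,T}; cost 1
[col 2] AR: children A:{G}, R:{A} ∪→ {A,G}; cost 1
[col 2] APR: children AR:{A,G}, P:{A} ∩→ {A}; cost 0
[col 2] APRX: children APR:{A}, X:{T} ∪→ {A,T}; cost 1
[col 2] ANPRX: children APRX:{A,T}, N:{A} ∩→ {A}; cost 0
[col 3] AR: children A:{G}, R:{T} ∪→ {G,T}; cost 1
[col 3] APR: children AR:{G,T}, P:{A} ∪→ {A,G,T}; cost 1
[col 3] APRX: children APR:{A,G,T}, X:{C} ∪→ {A,C,G,T}; cost 1
[col 3] ANPRX: children APRX:{A,C,G,T}, N:{A} ∩→ {A}; cost 0
[col 4] AR: children A:{T}, R:{T} ∩→ {T}; cost 0
[col 4] APR: children AR:{T}, P:{G} ∪→ {G,T}; cost 1
[col 4] APRX: children APR:{G,T}, X:{T} ∩→ {T}; cost 0
[col 4] ANPRX: children APRX:{T}, N:{T} ∩→ {T}; cost 0
[col 5] AR: children A:{A}, R:{T} ∪→ {A,T}; cost 1
[col 5] APR: children AR:{A,T}, P:{C} ∪→ {A,C,T}; cost 1
[col 5] APRX: children APR:{A,C,T}, X:{A} ∩→ {A}; cost 0
[col 5] ANPRX: children APRX:{A}, N:{A} ∩→ {A}; cost 0
per-site changes: [2, 2, 2, 3, 1, 2]; total = 12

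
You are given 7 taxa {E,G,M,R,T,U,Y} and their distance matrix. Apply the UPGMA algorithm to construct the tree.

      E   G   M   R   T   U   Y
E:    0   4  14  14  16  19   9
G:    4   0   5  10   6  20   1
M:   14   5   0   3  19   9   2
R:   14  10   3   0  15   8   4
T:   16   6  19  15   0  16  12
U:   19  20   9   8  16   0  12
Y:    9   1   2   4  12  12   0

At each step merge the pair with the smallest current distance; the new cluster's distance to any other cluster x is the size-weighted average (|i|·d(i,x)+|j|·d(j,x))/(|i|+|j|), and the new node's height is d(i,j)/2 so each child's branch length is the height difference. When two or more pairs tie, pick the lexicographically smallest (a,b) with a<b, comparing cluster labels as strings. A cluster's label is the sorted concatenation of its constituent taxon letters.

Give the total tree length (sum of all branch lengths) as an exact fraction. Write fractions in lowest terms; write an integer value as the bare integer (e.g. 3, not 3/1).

1. join G+Y (d=1) ⇒ GY; edges |G|=1/2, |Y|=1/2
  updated: d(E,GY)=13/2, d(GY,M)=7/2, d(GY,R)=7, d(GY,T)=9, d(GY,U)=16
2. join M+R (d=3) ⇒ MR; edges |M|=3/2, |R|=3/2
  updated: d(E,MR)=14, d(GY,MR)=21/4, d(MR,T)=17, d(MR,U)=17/2
3. join GY+MR (d=21/4) ⇒ GMRY; edges |GY|=17/8, |MR|=9/8
  updated: d(E,GMRY)=41/4, d(GMRY,T)=13, d(GMRY,U)=49/4
4. join E+GMRY (d=41/4) ⇒ EGMRY; edges |E|=41/8, |GMRY|=5/2
  updated: d(EGMRY,T)=68/5, d(EGMRY,U)=68/5
5. join EGMRY+T (d=68/5) ⇒ EGMRTY; edges |EGMRY|=67/40, |T|=34/5
  updated: d(EGMRTY,U)=14
6. join EGMRTY+U (d=14) ⇒ EGMRTUY; edges |EGMRTY|=1/5, |U|=7
final tree: (((E:41/8,((G:1/2,Y:1/2):17/8,(M:3/2,R:3/2):9/8):5/2):67/40,T:34/5):1/5,U:7)
total length: 611/20

611/20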